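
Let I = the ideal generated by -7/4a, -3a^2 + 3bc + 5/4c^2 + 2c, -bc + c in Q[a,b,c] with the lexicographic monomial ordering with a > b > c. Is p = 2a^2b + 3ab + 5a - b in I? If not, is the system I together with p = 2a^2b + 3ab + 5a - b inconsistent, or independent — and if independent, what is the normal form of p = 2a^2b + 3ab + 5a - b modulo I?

First compute the reduced Gröbner basis of I by Buchberger's algorithm.
f_1 = -7/4a, LT = a.
f_2 = -3a^2 + 3bc + 5/4c^2 + 2c, LT = a^2.
f_3 = -bc + c, LT = bc.

S(f_1,f_2): lcm = a^2. S = bc + 5/12c^2 + 2/3c.
  reduce S modulo (f_1, f_2, f_3):
  remainder 5/12c^2 + 5/3c ≠ 0; add h_4 = 5/12c^2 + 5/3c to the basis.

The other S-polynomials (S(f_1,f_3), S(f_2,f_3), S(f_1,h_4), S(f_2,h_4), S(f_3,h_4)) all reduce to 0 modulo the current basis, so we have a Gröbner basis.
Inter-reduce: drop elements whose leading term is divisible by another's, tail-reduce, and make monic.
Reduced Gröbner basis: {a, bc - c, c^2 + 4c}.
Label its elements g_1 = a, g_2 = bc - c, g_3 = c^2 + 4c.

Reduce p = 2a^2b + 3ab + 5a - b modulo G:
  leading term a^2b: subtract (2ab)·g_1 from 2a^2b + 3ab + 5a - b → 3ab + 5a - b
  leading term ab: subtract (3b)·g_1 from 3ab + 5a - b → 5a - b
  leading term a: subtract (5)·g_1 from 5a - b → -b
  leading term b: no divisor's leading term divides it; move -b to the remainder.
  normal form = -b.
The normal form is nonzero, so p ∉ I. Since p minus its normal form lies in I, I + (p) = I + (r) where r = -b; decide whether this ideal is the whole ring.
Run Buchberger on G together with r (pairs among the g_i already reduce to 0 since G is a Gröbner basis):
g_1 = a, LT = a.
g_2 = bc - c, LT = bc.
g_3 = c^2 + 4c, LT = c^2.
r = -b, LT = b.

S(g_2,r): lcm = bc. S = -c.
  reduce S modulo (g_1, g_2, g_3, r):
  remainder -c ≠ 0; add m_5 = -c to the basis.

The other S-polynomials (S(g_1,g_2), S(g_1,g_3), S(g_1,r), S(g_2,g_3), S(g_3,r), S(g_1,m_5), S(g_2,m_5), S(g_3,m_5), S(r,m_5)) all reduce to 0 modulo the current basis, so we have a Gröbner basis.
Inter-reduce: drop elements whose leading term is divisible by another's, tail-reduce, and make monic.
Reduced Gröbner basis: {a, b, c}.
The reduced Gröbner basis of I + (p) is {a, b, c} ≠ {1}, a proper ideal, so the enlarged system stays consistent: p is independent of I, with normal form -b.

The remainder on division by a Gröbner basis is unique — it is the normal form.

2a^2b + 3ab + 5a - b is independent of I; its normal form modulo I is -b.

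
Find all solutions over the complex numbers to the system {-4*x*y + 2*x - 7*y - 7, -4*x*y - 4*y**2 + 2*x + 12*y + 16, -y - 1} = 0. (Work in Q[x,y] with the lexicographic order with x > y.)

Compute a lex Gröbner basis by Buchberger's algorithm.
f_1 = -4*x*y + 2*x - 7*y - 7, LT = x*y.
f_2 = -4*x*y + 2*x - 4*y**2 + 12*y + 16, LT = x*y.
f_3 = -y - 1, LT = y.

S(f_1,f_3): lcm = x*y. S = -3/2*x + 7/4*y + 7/4.
  leading term x: no divisor's leading term divides it; move -3/2*x to the remainder.
  leading term y: subtract (-7/4)·f_3 from 7/4*y + 7/4 → 0
  remainder -3/2*x ≠ 0; add h_4 = -3/2*x to the basis.

The other S-polynomials (S(f_1,f_2), S(f_2,f_3), S(f_1,h_4), S(f_2,h_4), S(f_3,h_4)) all reduce to 0 modulo the current basis, so we have a Gröbner basis.
Inter-reduce: drop elements whose leading term is divisible by another's, tail-reduce, and make monic.
Reduced Gröbner basis: {x, y + 1}.

Since the basis is lex-ordered, y + 1 is univariate in y. Its roots are {-1}. Back-substituting each root into the other basis elements fixes the other coordinates.
  y = -1: the earlier basis element becomes x = 0, giving x = 0 — point (0, -1).

{(0, -1)}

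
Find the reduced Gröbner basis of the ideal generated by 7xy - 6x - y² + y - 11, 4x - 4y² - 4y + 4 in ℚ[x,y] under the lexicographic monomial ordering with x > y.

G = {x - y² - y + 1, y³ - 12/7y - 5/7}

This is the nonlinear analogue of row-reducing a linear system.

f_1 = 7xy - 6x - y² + y - 11, LT = xy.
f_2 = 4x - 4y² - 4y + 4, LT = x.

S(f_1,f_2): lcm = xy. S = -6/7x + y³ + 6/7y² - 6/7y - 11/7.
  reduce S modulo (f_1, f_2):
  remainder y³ - 12/7y - 5/7 ≠ 0; add g_3 = y³ - 12/7y - 5/7 to the basis.

The other S-polynomials (S(f_1,g_3), S(f_2,g_3)) all reduce to 0 modulo the current basis, so we have a Gröbner basis.
Inter-reduce: drop elements whose leading term is divisible by another's, tail-reduce, and make monic.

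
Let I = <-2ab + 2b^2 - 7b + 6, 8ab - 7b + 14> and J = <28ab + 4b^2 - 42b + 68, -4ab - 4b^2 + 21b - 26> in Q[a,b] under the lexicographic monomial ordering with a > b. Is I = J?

Two ideals are equal iff their reduced Gröbner bases coincide (the reduced basis is unique for a fixed ordering).
Buchberger on the first generating set:
f_1 = -2ab + 2b^2 - 7b + 6, LT = ab.
f_2 = 8ab - 7b + 14, LT = ab.

S(f_1,f_2): lcm = ab. S = -b^2 + 35/8b - 19/4.
  leading term b^2: no divisor's leading term divides it; move -b^2 to the remainder.
  leading term b: no divisor's leading term divides it; move 35/8b to the remainder.
  leading term 1: no divisor's leading term divides it; move -19/4 to the remainder.
  remainder -b^2 + 35/8b - 19/4 ≠ 0; add g_3 = -b^2 + 35/8b - 19/4 to the basis.

S(f_1,g_3): lcm = ab^2. S = 35/8ab - 19/4a - b^3 + 7/2b^2 - 3b.
  leading term ab: subtract (-35/16)·f_1 from 35/8ab - 19/4a - b^3 + 7/2b^2 - 3b → -19/4a - b^3 + 63/8b^2 - 293/16b + 105/8
  leading term a: no divisor's leading term divides it; move -19/4a to the remainder.
  leading term b^3: subtract (b)·g_3 from -b^3 + 63/8b^2 - 293/16b + 105/8 → 7/2b^2 - 217/16b + 105/8
  leading term b^2: subtract (-7/2)·g_3 from 7/2b^2 - 217/16b + 105/8 → 7/4b - 7/2
  leading term b: no divisor's leading term divides it; move 7/4b to the remainder.
  leading term 1: no divisor's leading term divides it; move -7/2 to the remainder.
  remainder -19/4a + 7/4b - 7/2 ≠ 0; add g_4 = -19/4a + 7/4b - 7/2 to the basis.

The other S-polynomials (S(f_2,g_3), S(f_1,g_4), S(f_2,g_4), S(g_3,g_4)) all reduce to 0 modulo the current basis, so we have a Gröbner basis.
Inter-reduce: drop elements whose leading term is divisible by another's, tail-reduce, and make monic.
Reduced Gröbner basis: {a - 7/19b + 14/19, b^2 - 35/8b + 19/4}.

Buchberger on the second generating set:
h_1 = 28ab + 4b^2 - 42b + 68, LT = ab.
h_2 = -4ab - 4b^2 + 21b - 26, LT = ab.

S(h_1,h_2): lcm = ab. S = -6/7b^2 + 15/4b - 57/14.
  leading term b^2: no divisor's leading term divides it; move -6/7b^2 to the remainder.
  leading term b: no divisor's leading term divides it; move 15/4b to the remainder.
  leading term 1: no divisor's leading term divides it; move -57/14 to the remainder.
  remainder -6/7b^2 + 15/4b - 57/14 ≠ 0; add k_3 = -6/7b^2 + 15/4b - 57/14 to the basis.

S(h_1,k_3): lcm = ab^2. S = 35/8ab - 19/4a + 1/7b^3 - 3/2b^2 + 17/7b.
  leading term ab: subtract (5/32)·h_1 from 35/8ab - 19/4a + 1/7b^3 - 3/2b^2 + 17/7b → -19/4a + 1/7b^3 - 17/8b^2 + 1007/112b - 85/8
  leading term a: no divisor's leading term divides it; move -19/4a to the remainder.
  leading term b^3: subtract (-1/6b)·k_3 from 1/7b^3 - 17/8b^2 + 1007/112b - 85/8 → -3/2b^2 + 133/16b - 85/8
  leading term b^2: subtract (7/4)·k_3 from -3/2b^2 + 133/16b - 85/8 → 7/4b - 7/2
  leading term b: no divisor's leading term divides it; move 7/4b to the remainder.
  leading term 1: no divisor's leading term divides it; move -7/2 to the remainder.
  remainder -19/4a + 7/4b - 7/2 ≠ 0; add k_4 = -19/4a + 7/4b - 7/2 to the basis.

The other S-polynomials (S(h_2,k_3), S(h_1,k_4), S(h_2,k_4), S(k_3,k_4)) all reduce to 0 modulo the current basis, so we have a Gröbner basis.
Inter-reduce: drop elements whose leading term is divisible by another's, tail-reduce, and make monic.
Reduced Gröbner basis: {a - 7/19b + 14/19, b^2 - 35/8b + 19/4}.

Same reduced basis, so the two generating sets span the same ideal.
The same test decides containment: I ⊆ J iff every generator of I reduces to 0 modulo a Gröbner basis of J.

Yes, the ideals are equal.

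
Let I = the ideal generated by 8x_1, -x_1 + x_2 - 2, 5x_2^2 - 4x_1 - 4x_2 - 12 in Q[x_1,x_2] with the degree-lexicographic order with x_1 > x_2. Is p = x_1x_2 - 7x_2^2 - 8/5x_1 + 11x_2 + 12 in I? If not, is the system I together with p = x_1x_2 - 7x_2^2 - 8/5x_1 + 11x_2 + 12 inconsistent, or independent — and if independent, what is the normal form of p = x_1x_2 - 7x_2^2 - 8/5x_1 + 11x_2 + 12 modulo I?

First compute the reduced Gröbner basis of I by Buchberger's algorithm.
f_1 = 8x_1, LT = x_1.
f_2 = -x_1 + x_2 - 2, LT = x_1.
f_3 = 5x_2^2 - 4x_1 - 4x_2 - 12, LT = x_2^2.

S(f_1,f_2): lcm = x_1. S = x_2 - 2.
  leading term x_2: no divisor's leading term divides it; move x_2 to the remainder.
  leading term 1: no divisor's leading term divides it; move -2 to the remainder.
  remainder x_2 - 2 ≠ 0; add h_4 = x_2 - 2 to the basis.

The other S-polynomials (S(f_1,f_3), S(f_2,f_3), S(f_1,h_4), S(f_2,h_4), S(f_3,h_4)) all reduce to 0 modulo the current basis, so we have a Gröbner basis.
Inter-reduce: drop elements whose leading term is divisible by another's, tail-reduce, and make monic.
Reduced Gröbner basis: {x_1, x_2 - 2}.
Label its elements g_1 = x_1, g_2 = x_2 - 2.

Reduce p = x_1x_2 - 7x_2^2 - 8/5x_1 + 11x_2 + 12 modulo G:
  leading term x_1x_2: subtract (x_2)·g_1 from x_1x_2 - 7x_2^2 - 8/5x_1 + 11x_2 + 12 → -7x_2^2 - 8/5x_1 + 11x_2 + 12
  leading term x_2^2: subtract (-7x_2)·g_2 from -7x_2^2 - 8/5x_1 + 11x_2 + 12 → -8/5x_1 - 3x_2 + 12
  leading term x_1: subtract (-8/5)·g_1 from -8/5x_1 - 3x_2 + 12 → -3x_2 + 12
  leading term x_2: subtract (-3)·g_2 from -3x_2 + 12 → 6
  leading term 1: no divisor's leading term divides it; move 6 to the remainder.
  normal form = 6.
The normal form is nonzero, so p ∉ I. Since p minus its normal form lies in I, I + (p) = I + (r) where r = 6; decide whether this ideal is the whole ring.
Here r = 6 is a nonzero constant, hence a unit: 1 ∈ I + (p), the Gröbner basis of I + (p) is {1}, and the enlarged system has no common solution — adjoining p is inconsistent.

Adjoining x_1x_2 - 7x_2^2 - 8/5x_1 + 11x_2 + 12 makes the ideal the whole ring: the system is inconsistent.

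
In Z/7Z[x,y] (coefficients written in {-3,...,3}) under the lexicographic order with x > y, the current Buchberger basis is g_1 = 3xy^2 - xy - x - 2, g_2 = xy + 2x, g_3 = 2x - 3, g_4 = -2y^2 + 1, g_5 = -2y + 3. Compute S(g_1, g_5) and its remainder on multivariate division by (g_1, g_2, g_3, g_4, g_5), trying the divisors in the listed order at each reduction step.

S(g_1, g_5) = 2x - 3; remainder on division = 0.

lcm(LM(g_1), LM(g_5)) = xy^2.
S = (lcm/LT(g_1))·g_1 − (lcm/LT(g_5))·g_5 = 2x - 3.
Reduce S modulo (g_1, g_2, g_3, g_4, g_5) in that order:
  leading term x: subtract (1)·g_3 from 2x - 3 → 0
The remainder is 0, so this S-polynomial contributes no new basis element.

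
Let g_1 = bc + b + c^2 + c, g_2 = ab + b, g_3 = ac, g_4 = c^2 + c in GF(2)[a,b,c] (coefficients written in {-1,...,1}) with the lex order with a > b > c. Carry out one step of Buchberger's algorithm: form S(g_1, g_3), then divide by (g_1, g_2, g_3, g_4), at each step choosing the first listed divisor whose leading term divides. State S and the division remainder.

S(g_1, g_3) = ab + ac^2 + ac; remainder on division = b.

lcm(LM(g_1), LM(g_3)) = abc.
S = (lcm/LT(g_1))·g_1 − (lcm/LT(g_3))·g_3 = ab + ac^2 + ac.
Reduce S modulo (g_1, g_2, g_3, g_4) in that order:
  leading term ab: subtract (1)·g_2 from ab + ac^2 + ac → ac^2 + ac + b
  leading term ac^2: subtract (c)·g_3 from ac^2 + ac + b → ac + b
  leading term ac: subtract (1)·g_3 from ac + b → b
  leading term b: no divisor's leading term divides it; move b to the remainder.
The remainder b is nonzero, so it would be added as the next basis element.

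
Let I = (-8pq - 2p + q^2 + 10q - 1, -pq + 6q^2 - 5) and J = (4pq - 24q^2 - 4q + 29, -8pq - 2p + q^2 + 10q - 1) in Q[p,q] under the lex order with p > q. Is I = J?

Equality of ideals is decidable: compute both reduced Gröbner bases (unique for the ordering) and check whether they agree.
Buchberger on the first generating set:
f_1 = -8pq - 2p + q^2 + 10q - 1, LT = pq.
f_2 = -pq + 6q^2 - 5, LT = pq.

S(f_1,f_2): lcm = pq. S = 1/4p + 47/8q^2 - 5/4q - 39/8.
  leading term p: no divisor's leading term divides it; move 1/4p to the remainder.
  leading term q^2: no divisor's leading term divides it; move 47/8q^2 to the remainder.
  leading term q: no divisor's leading term divides it; move -5/4q to the remainder.
  leading term 1: no divisor's leading term divides it; move -39/8 to the remainder.
  remainder 1/4p + 47/8q^2 - 5/4q - 39/8 ≠ 0; add g_3 = 1/4p + 47/8q^2 - 5/4q - 39/8 to the basis.

S(f_1,g_3): lcm = pq. S = 1/4p - 47/2q^3 + 39/8q^2 + 73/4q + 1/8.
  leading term p: subtract (1)·g_3 from 1/4p - 47/2q^3 + 39/8q^2 + 73/4q + 1/8 → -47/2q^3 - q^2 + 39/2q + 5
  leading term q^3: no divisor's leading term divides it; move -47/2q^3 to the remainder.
  leading term q^2: no divisor's leading term divides it; move -q^2 to the remainder.
  leading term q: no divisor's leading term divides it; move 39/2q to the remainder.
  leading term 1: no divisor's leading term divides it; move 5 to the remainder.
  remainder -47/2q^3 - q^2 + 39/2q + 5 ≠ 0; add g_4 = -47/2q^3 - q^2 + 39/2q + 5 to the basis.

The other S-polynomials (S(f_2,g_3), S(f_1,g_4), S(f_2,g_4), S(g_3,g_4)) all reduce to 0 modulo the current basis, so we have a Gröbner basis.
Inter-reduce: drop elements whose leading term is divisible by another's, tail-reduce, and make monic.
Reduced Gröbner basis: {p + 47/2q^2 - 5q - 39/2, q^3 + 2/47q^2 - 39/47q - 10/47}.

Buchberger on the second generating set:
h_1 = 4pq - 24q^2 - 4q + 29, LT = pq.
h_2 = -8pq - 2p + q^2 + 10q - 1, LT = pq.

S(h_1,h_2): lcm = pq. S = -1/4p - 47/8q^2 + 1/4q + 57/8.
  leading term p: no divisor's leading term divides it; move -1/4p to the remainder.
  leading term q^2: no divisor's leading term divides it; move -47/8q^2 to the remainder.
  leading term q: no divisor's leading term divides it; move 1/4q to the remainder.
  leading term 1: no divisor's leading term divides it; move 57/8 to the remainder.
  remainder -1/4p - 47/8q^2 + 1/4q + 57/8 ≠ 0; add k_3 = -1/4p - 47/8q^2 + 1/4q + 57/8 to the basis.

S(h_1,k_3): lcm = pq. S = -47/2q^3 - 5q^2 + 55/2q + 29/4.
  leading term q^3: no divisor's leading term divides it; move -47/2q^3 to the remainder.
  leading term q^2: no divisor's leading term divides it; move -5q^2 to the remainder.
  leading term q: no divisor's leading term divides it; move 55/2q to the remainder.
  leading term 1: no divisor's leading term divides it; move 29/4 to the remainder.
  remainder -47/2q^3 - 5q^2 + 55/2q + 29/4 ≠ 0; add k_4 = -47/2q^3 - 5q^2 + 55/2q + 29/4 to the basis.

The other S-polynomials (S(h_2,k_3), S(h_1,k_4), S(h_2,k_4), S(k_3,k_4)) all reduce to 0 modulo the current basis, so we have a Gröbner basis.
Inter-reduce: drop elements whose leading term is divisible by another's, tail-reduce, and make monic.
Reduced Gröbner basis: {p + 47/2q^2 - q - 57/2, q^3 + 10/47q^2 - 55/47q - 29/94}.

Since the reduced bases disagree, the two ideals are not the same.

No, the ideals differ.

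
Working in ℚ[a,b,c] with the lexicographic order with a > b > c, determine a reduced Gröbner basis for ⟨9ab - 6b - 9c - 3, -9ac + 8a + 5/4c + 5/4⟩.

G = {ab - ⅔b - c - ⅓, ac - 8/9a - 5/36c - 5/36, bc - 79/57b + 36/19c² - 20/19c - 32/57}

f_1 = 9ab - 6b - 9c - 3, LT = ab.
f_2 = -9ac + 8a + 5/4c + 5/4, LT = ac.

S(f_1,f_2): lcm = abc. S = 8/9ab - 19/36bc + 5/36b - c² - ⅓c.
  leading term ab: subtract (8/81)·f_1 from 8/9ab - 19/36bc + 5/36b - c² - ⅓c → -19/36bc + 79/108b - c² + 5/9c + 8/27
  leading term bc: no divisor's leading term divides it; move -19/36bc to the remainder.
  leading term b: no divisor's leading term divides it; move 79/108b to the remainder.
  leading term c²: no divisor's leading term divides it; move -c² to the remainder.
  leading term c: no divisor's leading term divides it; move 5/9c to the remainder.
  leading term 1: no divisor's leading term divides it; move 8/27 to the remainder.
  remainder -19/36bc + 79/108b - c² + 5/9c + 8/27 ≠ 0; add g_3 = -19/36bc + 79/108b - c² + 5/9c + 8/27 to the basis.

The other S-polynomials (S(f_1,g_3), S(f_2,g_3)) all reduce to 0 modulo the current basis, so we have a Gröbner basis.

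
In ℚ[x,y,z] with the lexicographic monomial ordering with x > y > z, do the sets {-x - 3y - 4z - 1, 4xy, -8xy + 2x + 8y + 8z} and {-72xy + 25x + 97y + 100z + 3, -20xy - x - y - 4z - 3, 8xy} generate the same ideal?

Since reduced Gröbner bases are canonical representatives of ideals under a given ordering, it suffices to compute and compare them.
Buchberger on the first generating set:
f_1 = -x - 3y - 4z - 1, LT = x.
f_2 = 4xy, LT = xy.
f_3 = -8xy + 2x + 8y + 8z, LT = xy.

S(f_1,f_2): lcm = xy. S = 3y² + 4yz + y.
  leading term y²: no divisor's leading term divides it; move 3y² to the remainder.
  leading term yz: no divisor's leading term divides it; move 4yz to the remainder.
  leading term y: no divisor's leading term divides it; move y to the remainder.
  remainder 3y² + 4yz + y ≠ 0; add g_4 = 3y² + 4yz + y to the basis.

S(f_1,f_3): lcm = xy. S = ¼x + 3y² + 4yz + 2y + z.
  leading term x: subtract (-¼)·f_1 from ¼x + 3y² + 4yz + 2y + z → 3y² + 4yz + 5/4y - ¼
  leading term y²: subtract (1)·g_4 from 3y² + 4yz + 5/4y - ¼ → ¼y - ¼
  leading term y: no divisor's leading term divides it; move ¼y to the remainder.
  leading term 1: no divisor's leading term divides it; move -¼ to the remainder.
  remainder ¼y - ¼ ≠ 0; add g_5 = ¼y - ¼ to the basis.

S(f_3,g_4): lcm = xy². S = -4/3xyz - 7/12xy - y² - yz.
  leading term xyz: subtract (4/3yz)·f_1 from -4/3xyz - 7/12xy - y² - yz → -7/12xy + 4y²z - y² + 16/3yz² + ⅓yz
  leading term xy: subtract (7/12y)·f_1 from -7/12xy + 4y²z - y² + 16/3yz² + ⅓yz → 4y²z + ¾y² + 16/3yz² + 8/3yz + 7/12y
  leading term y²z: subtract (4/3z)·g_4 from 4y²z + ¾y² + 16/3yz² + 8/3yz + 7/12y → ¾y² + 4/3yz + 7/12y
  leading term y²: subtract (¼)·g_4 from ¾y² + 4/3yz + 7/12y → ⅓yz + ⅓y
  leading term yz: subtract (4/3z)·g_5 from ⅓yz + ⅓y → ⅓y + ⅓z
  leading term y: subtract (4/3)·g_5 from ⅓y + ⅓z → ⅓z + ⅓
  leading term z: no divisor's leading term divides it; move ⅓z to the remainder.
  leading term 1: no divisor's leading term divides it; move ⅓ to the remainder.
  remainder ⅓z + ⅓ ≠ 0; add g_6 = ⅓z + ⅓ to the basis.

The other S-polynomials (S(f_2,f_3), S(f_1,g_4), S(f_2,g_4), S(f_1,g_5), S(f_2,g_5), S(f_3,g_5), S(g_4,g_5), S(f_1,g_6), S(f_2,g_6), S(f_3,g_6), S(g_4,g_6), S(g_5,g_6)) all reduce to 0 modulo the current basis, so we have a Gröbner basis.
Inter-reduce: drop elements whose leading term is divisible by another's, tail-reduce, and make monic.
Reduced Gröbner basis: {x, y - 1, z + 1}.

Buchberger on the second generating set:
h_1 = -72xy + 25x + 97y + 100z + 3, LT = xy.
h_2 = -20xy - x - y - 4z - 3, LT = xy.
h_3 = 8xy, LT = xy.

S(h_1,h_2): lcm = xy. S = -143/360x - 503/360y - 143/90z - 23/120.
  leading term x: no divisor's leading term divides it; move -143/360x to the remainder.
  leading term y: no divisor's leading term divides it; move -503/360y to the remainder.
  leading term z: no divisor's leading term divides it; move -143/90z to the remainder.
  leading term 1: no divisor's leading term divides it; move -23/120 to the remainder.
  remainder -143/360x - 503/360y - 143/90z - 23/120 ≠ 0; add k_4 = -143/360x - 503/360y - 143/90z - 23/120 to the basis.

S(h_1,h_3): lcm = xy. S = -25/72x - 97/72y - 25/18z - 1/24.
  leading term x: subtract (125/143)·k_4 from -25/72x - 97/72y - 25/18z - 1/24 → -18/143y + 18/143
  leading term y: no divisor's leading term divides it; move -18/143y to the remainder.
  leading term 1: no divisor's leading term divides it; move 18/143 to the remainder.
  remainder -18/143y + 18/143 ≠ 0; add k_5 = -18/143y + 18/143 to the basis.

S(h_1,k_4): lcm = xy. S = -25/72x - 503/143y² - 4yz - 18839/10296y - 25/18z - 1/24.
  leading term x: subtract (125/143)·k_4 from -25/72x - 503/143y² - 4yz - 18839/10296y - 25/18z - 1/24 → -503/143y² - 4yz - 87/143y + 18/143
  leading term y²: subtract (503/18y)·k_5 from -503/143y² - 4yz - 87/143y + 18/143 → -4yz - 590/143y + 18/143
  leading term yz: subtract (286/9z)·k_5 from -4yz - 590/143y + 18/143 → -590/143y - 4z + 18/143
  leading term y: subtract (295/9)·k_5 from -590/143y - 4z + 18/143 → -4z - 4
  leading term z: no divisor's leading term divides it; move -4z to the remainder.
  leading term 1: no divisor's leading term divides it; move -4 to the remainder.
  remainder -4z - 4 ≠ 0; add k_6 = -4z - 4 to the basis.

The other S-polynomials (S(h_2,h_3), S(h_2,k_4), S(h_3,k_4), S(h_1,k_5), S(h_2,k_5), S(h_3,k_5), S(k_4,k_5), S(h_1,k_6), S(h_2,k_6), S(h_3,k_6), S(k_4,k_6), S(k_5,k_6)) all reduce to 0 modulo the current basis, so we have a Gröbner basis.
Inter-reduce: drop elements whose leading term is divisible by another's, tail-reduce, and make monic.
Reduced Gröbner basis: {x, y - 1, z + 1}.

The two bases agree; hence the ideals are identical.

Yes, the ideals are equal.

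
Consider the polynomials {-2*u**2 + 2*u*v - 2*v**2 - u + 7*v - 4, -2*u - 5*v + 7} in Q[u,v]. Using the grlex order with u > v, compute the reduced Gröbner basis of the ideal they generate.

G = {v**2 - 103/39*v + 64/39, u + 5/2*v - 7/2}

Buchberger's algorithm terminates because the ascending chain of leading-term ideals stabilizes.

f_1 = -2*u**2 + 2*u*v - 2*v**2 - u + 7*v - 4, LT = u**2.
f_2 = -2*u - 5*v + 7, LT = u.

S(f_1,f_2): lcm = u**2. S = -7/2*u*v + v**2 + 4*u - 7/2*v + 2.
  leading term u*v: subtract (7/4*v)·f_2 from -7/2*u*v + v**2 + 4*u - 7/2*v + 2 → 39/4*v**2 + 4*u - 63/4*v + 2
  leading term v**2: no divisor's leading term divides it; move 39/4*v**2 to the remainder.
  leading term u: subtract (-2)·f_2 from 4*u - 63/4*v + 2 → -103/4*v + 16
  leading term v: no divisor's leading term divides it; move -103/4*v to the remainder.
  leading term 1: no divisor's leading term divides it; move 16 to the remainder.
  remainder 39/4*v**2 - 103/4*v + 16 ≠ 0; add g_3 = 39/4*v**2 - 103/4*v + 16 to the basis.

The other S-polynomials (S(f_1,g_3), S(f_2,g_3)) all reduce to 0 modulo the current basis, so we have a Gröbner basis.
Inter-reduce: drop elements whose leading term is divisible by another's, tail-reduce, and make monic.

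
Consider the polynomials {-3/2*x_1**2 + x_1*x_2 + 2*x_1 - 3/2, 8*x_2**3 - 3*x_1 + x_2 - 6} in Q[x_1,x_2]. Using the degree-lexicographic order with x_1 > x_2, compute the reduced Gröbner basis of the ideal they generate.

f_1 = -3/2*x_1**2 + x_1*x_2 + 2*x_1 - 3/2, LT = x_1**2.
f_2 = 8*x_2**3 - 3*x_1 + x_2 - 6, LT = x_2**3.

The S-polynomials (S(f_1,f_2)) all reduce to 0 modulo the current basis, so we have a Gröbner basis.

G = {x_2**3 - 3/8*x_1 + 1/8*x_2 - 3/4, x_1**2 - 2/3*x_1*x_2 - 4/3*x_1 + 1}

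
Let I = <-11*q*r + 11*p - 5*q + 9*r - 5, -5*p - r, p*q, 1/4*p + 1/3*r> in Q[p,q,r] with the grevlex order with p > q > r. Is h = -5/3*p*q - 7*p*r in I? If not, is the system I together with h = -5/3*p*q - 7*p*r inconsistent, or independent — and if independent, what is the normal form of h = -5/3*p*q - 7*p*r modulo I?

First compute the reduced Gröbner basis of I by Buchberger's algorithm.
f_1 = -11*q*r + 11*p - 5*q + 9*r - 5, LT = q*r.
f_2 = -5*p - r, LT = p.
f_3 = p*q, LT = p*q.
f_4 = 1/4*p + 1/3*r, LT = p.

S(f_1,f_3): lcm = p*q*r. S = -p**2 + 5/11*p*q - 9/11*p*r + 5/11*p.
  leading term p**2: subtract (1/5*p)·f_2 from -p**2 + 5/11*p*q - 9/11*p*r + 5/11*p → 5/11*p*q - 34/55*p*r + 5/11*p
  leading term p*q: subtract (-1/11*q)·f_2 from 5/11*p*q - 34/55*p*r + 5/11*p → -34/55*p*r - 1/11*q*r + 5/11*p
  leading term p*r: subtract (34/275*r)·f_2 from -34/55*p*r - 1/11*q*r + 5/11*p → -1/11*q*r + 34/275*r**2 + 5/11*p
  leading term q*r: subtract (1/121)·f_1 from -1/11*q*r + 34/275*r**2 + 5/11*p → 34/275*r**2 + 4/11*p + 5/121*q - 9/121*r + 5/121
  leading term r**2: no divisor's leading term divides it; move 34/275*r**2 to the remainder.
  leading term p: subtract (-4/55)·f_2 from 4/11*p + 5/121*q - 9/121*r + 5/121 → 5/121*q - 89/605*r + 5/121
  leading term q: no divisor's leading term divides it; move 5/121*q to the remainder.
  leading term r: no divisor's leading term divides it; move -89/605*r to the remainder.
  leading term 1: no divisor's leading term divides it; move 5/121 to the remainder.
  remainder 34/275*r**2 + 5/121*q - 89/605*r + 5/121 ≠ 0; add k_5 = 34/275*r**2 + 5/121*q - 89/605*r + 5/121 to the basis.

S(f_2,f_3): lcm = p*q. S = 1/5*q*r.
  leading term q*r: subtract (-1/55)·f_1 from 1/5*q*r → 1/5*p - 1/11*q + 9/55*r - 1/11
  leading term p: subtract (-1/25)·f_2 from 1/5*p - 1/11*q + 9/55*r - 1/11 → -1/11*q + 34/275*r - 1/11
  leading term q: no divisor's leading term divides it; move -1/11*q to the remainder.
  leading term r: no divisor's leading term divides it; move 34/275*r to the remainder.
  leading term 1: no divisor's leading term divides it; move -1/11 to the remainder.
  remainder -1/11*q + 34/275*r - 1/11 ≠ 0; add k_6 = -1/11*q + 34/275*r - 1/11 to the basis.

S(f_2,f_4): lcm = p. S = -17/15*r.
  leading term r: no divisor's leading term divides it; move -17/15*r to the remainder.
  remainder -17/15*r ≠ 0; add k_7 = -17/15*r to the basis.

The other S-polynomials (S(f_1,f_2), S(f_1,f_4), S(f_3,f_4), S(f_1,k_5), S(f_2,k_5), S(f_3,k_5), S(f_4,k_5), S(f_1,k_6), S(f_2,k_6), S(f_3,k_6), S(f_4,k_6), S(k_5,k_6), S(f_1,k_7), S(f_2,k_7), S(f_3,k_7), S(f_4,k_7), S(k_5,k_7), S(k_6,k_7)) all reduce to 0 modulo the current basis, so we have a Gröbner basis.
Inter-reduce: drop elements whose leading term is divisible by another's, tail-reduce, and make monic.
Reduced Gröbner basis: {p, q + 1, r}.
Label its elements g_1 = p, g_2 = q + 1, g_3 = r.

Reduce h = -5/3*p*q - 7*p*r modulo G:
  leading term p*q: subtract (-5/3*q)·g_1 from -5/3*p*q - 7*p*r → -7*p*r
  leading term p*r: subtract (-7*r)·g_1 from -7*p*r → 0
  normal form = 0.
Since the normal form is 0, h ∈ I.

-5/3*p*q - 7*p*r lies in I (it reduces to 0).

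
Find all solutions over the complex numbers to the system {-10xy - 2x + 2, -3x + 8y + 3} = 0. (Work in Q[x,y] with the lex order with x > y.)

Compute a lex Gröbner basis by Buchberger's algorithm.
f_1 = -10xy - 2x + 2, LT = xy.
f_2 = -3x + 8y + 3, LT = x.

S(f_1,f_2): lcm = xy. S = 1/5x + 8/3y^2 + y - 1/5.
  leading term x: subtract (-1/15)·f_2 from 1/5x + 8/3y^2 + y - 1/5 → 8/3y^2 + 23/15y
  leading term y^2: no divisor's leading term divides it; move 8/3y^2 to the remainder.
  leading term y: no divisor's leading term divides it; move 23/15y to the remainder.
  remainder 8/3y^2 + 23/15y ≠ 0; add h_3 = 8/3y^2 + 23/15y to the basis.

The other S-polynomials (S(f_1,h_3), S(f_2,h_3)) all reduce to 0 modulo the current basis, so we have a Gröbner basis.
Inter-reduce: drop elements whose leading term is divisible by another's, tail-reduce, and make monic.
Reduced Gröbner basis: {x - 8/3y - 1, y^2 + 23/40y}.

From the last basis element, y^2 + 23/40y = 0, so y takes values in {-23/40, 0}. Each choice, substituted upward through the basis, yields the corresponding point(s) of the solution set.
  y = -23/40: the earlier basis element becomes x + 8/15 = 0, giving x = -8/15 — point (-8/15, -23/40).
  y = 0: the earlier basis element becomes x - 1 = 0, giving x = 1 — point (1, 0).

{(-8/15, -23/40), (1, 0)}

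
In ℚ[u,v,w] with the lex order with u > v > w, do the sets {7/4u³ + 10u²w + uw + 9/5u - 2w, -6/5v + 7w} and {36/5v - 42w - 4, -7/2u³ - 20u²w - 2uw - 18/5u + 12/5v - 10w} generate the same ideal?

No, the ideals differ.

Equality of ideals is decidable: compute both reduced Gröbner bases (unique for the ordering) and check whether they agree.
Buchberger on the first generating set:
f_1 = 7/4u³ + 10u²w + uw + 9/5u - 2w, LT = u³.
f_2 = -6/5v + 7w, LT = v.

The S-polynomials (S(f_1,f_2)) all reduce to 0 modulo the current basis, so we have a Gröbner basis.
Inter-reduce: drop elements whose leading term is divisible by another's, tail-reduce, and make monic.
Reduced Gröbner basis: {u³ + 40/7u²w + 4/7uw + 36/35u - 8/7w, v - 35/6w}.

Buchberger on the second generating set:
h_1 = 36/5v - 42w - 4, LT = v.
h_2 = -7/2u³ - 20u²w - 2uw - 18/5u + 12/5v - 10w, LT = u³.

The S-polynomials (S(h_1,h_2)) all reduce to 0 modulo the current basis, so we have a Gröbner basis.
Inter-reduce: drop elements whose leading term is divisible by another's, tail-reduce, and make monic.
Reduced Gröbner basis: {u³ + 40/7u²w + 4/7uw + 36/35u - 8/7w - 8/21, v - 35/6w - 5/9}.

These differ, so the ideals are not equal.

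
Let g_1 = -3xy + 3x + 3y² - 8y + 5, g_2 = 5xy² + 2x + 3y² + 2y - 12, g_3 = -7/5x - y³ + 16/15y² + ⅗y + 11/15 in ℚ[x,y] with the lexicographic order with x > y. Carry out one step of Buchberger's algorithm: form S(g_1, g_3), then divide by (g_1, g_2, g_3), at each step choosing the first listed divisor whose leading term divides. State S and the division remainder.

lcm(LM(g_1), LM(g_3)) = xy.
S = (lcm/LT(g_1))·g_1 − (lcm/LT(g_3))·g_3 = -x - 5/7y⁴ + 16/21y³ - 4/7y² + 67/21y - 5/3.
Reduce S modulo (g_1, g_2, g_3) in that order:
  leading term x: subtract (5/7)·g_3 from -x - 5/7y⁴ + 16/21y³ - 4/7y² + 67/21y - 5/3 → -5/7y⁴ + 31/21y³ - 4/3y² + 58/21y - 46/21
  leading term y⁴: no divisor's leading term divides it; move -5/7y⁴ to the remainder.
  leading term y³: no divisor's leading term divides it; move 31/21y³ to the remainder.
  leading term y²: no divisor's leading term divides it; move -4/3y² to the remainder.
  leading term y: no divisor's leading term divides it; move 58/21y to the remainder.
  leading term 1: no divisor's leading term divides it; move -46/21 to the remainder.
The remainder -5/7y⁴ + 31/21y³ - 4/3y² + 58/21y - 46/21 is nonzero, so it would be added as the next basis element.

S(g_1, g_3) = -x - 5/7y⁴ + 16/21y³ - 4/7y² + 67/21y - 5/3; remainder on division = -5/7y⁴ + 31/21y³ - 4/3y² + 58/21y - 46/21.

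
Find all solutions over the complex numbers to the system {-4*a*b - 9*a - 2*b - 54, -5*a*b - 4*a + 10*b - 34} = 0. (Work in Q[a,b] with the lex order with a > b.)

{(4, -5), (-152/29, 9/25)}

Compute a lex Gröbner basis by Buchberger's algorithm.
f_1 = -4*a*b - 9*a - 2*b - 54, LT = a*b.
f_2 = -5*a*b - 4*a + 10*b - 34, LT = a*b.

S(f_1,f_2): lcm = a*b. S = 29/20*a + 5/2*b + 67/10.
  reduce S modulo (f_1, f_2):
  remainder 29/20*a + 5/2*b + 67/10 ≠ 0; add h_3 = 29/20*a + 5/2*b + 67/10 to the basis.

S(f_1,h_3): lcm = a*b. S = 9/4*a - 50/29*b**2 - 239/58*b + 27/2.
  reduce S modulo (f_1, f_2, h_3):
  remainder -50/29*b**2 - 8*b + 90/29 ≠ 0; add h_4 = -50/29*b**2 - 8*b + 90/29 to the basis.

The other S-polynomials (S(f_2,h_3), S(f_1,h_4), S(f_2,h_4), S(h_3,h_4)) all reduce to 0 modulo the current basis, so we have a Gröbner basis.
Inter-reduce: drop elements whose leading term is divisible by another's, tail-reduce, and make monic.
Reduced Gröbner basis: {a + 50/29*b + 134/29, b**2 + 116/25*b - 9/5}.

From the last basis element, b**2 + 116/25*b - 9/5 = 0, so b takes values in {-5, 9/25}. Each choice, substituted upward through the basis, yields the corresponding point(s) of the solution set.
  b = -5: the earlier basis element becomes a - 4 = 0, giving a = 4 — point (4, -5).
  b = 9/25: the earlier basis element becomes a + 152/29 = 0, giving a = -152/29 — point (-152/29, 9/25).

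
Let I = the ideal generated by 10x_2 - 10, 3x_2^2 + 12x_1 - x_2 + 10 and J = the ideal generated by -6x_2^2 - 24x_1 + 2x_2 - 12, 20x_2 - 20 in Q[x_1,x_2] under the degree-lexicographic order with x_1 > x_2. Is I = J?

No, the ideals differ.

Since reduced Gröbner bases are canonical representatives of ideals under a given ordering, it suffices to compute and compare them.
Buchberger on the first generating set:
f_1 = 10x_2 - 10, LT = x_2.
f_2 = 3x_2^2 + 12x_1 - x_2 + 10, LT = x_2^2.

S(f_1,f_2): lcm = x_2^2. S = -4x_1 - 2/3x_2 - 10/3.
  leading term x_1: no divisor's leading term divides it; move -4x_1 to the remainder.
  leading term x_2: subtract (-1/15)·f_1 from -2/3x_2 - 10/3 → -4
  leading term 1: no divisor's leading term divides it; move -4 to the remainder.
  remainder -4x_1 - 4 ≠ 0; add g_3 = -4x_1 - 4 to the basis.

S(f_1,g_3): leading monomials are coprime, so the S-polynomial reduces to 0 (Buchberger's first criterion).
S(f_2,g_3): leading monomials are coprime, so the S-polynomial reduces to 0 (Buchberger's first criterion).
Every S-polynomial of the final basis reduces to 0, so we have a Gröbner basis.
Inter-reduce: drop elements whose leading term is divisible by another's, tail-reduce, and make monic.
Reduced Gröbner basis: {x_1 + 1, x_2 - 1}.

Buchberger on the second generating set:
h_1 = -6x_2^2 - 24x_1 + 2x_2 - 12, LT = x_2^2.
h_2 = 20x_2 - 20, LT = x_2.

S(h_1,h_2): lcm = x_2^2. S = 4x_1 + 2/3x_2 + 2.
  leading term x_1: no divisor's leading term divides it; move 4x_1 to the remainder.
  leading term x_2: subtract (1/30)·h_2 from 2/3x_2 + 2 → 8/3
  leading term 1: no divisor's leading term divides it; move 8/3 to the remainder.
  remainder 4x_1 + 8/3 ≠ 0; add k_3 = 4x_1 + 8/3 to the basis.

S(h_1,k_3): leading monomials are coprime, so the S-polynomial reduces to 0 (Buchberger's first criterion).
S(h_2,k_3): leading monomials are coprime, so the S-polynomial reduces to 0 (Buchberger's first criterion).
Every S-polynomial of the final basis reduces to 0, so we have a Gröbner basis.
Inter-reduce: drop elements whose leading term is divisible by another's, tail-reduce, and make monic.
Reduced Gröbner basis: {x_1 + 2/3, x_2 - 1}.

These differ, so the ideals are not equal.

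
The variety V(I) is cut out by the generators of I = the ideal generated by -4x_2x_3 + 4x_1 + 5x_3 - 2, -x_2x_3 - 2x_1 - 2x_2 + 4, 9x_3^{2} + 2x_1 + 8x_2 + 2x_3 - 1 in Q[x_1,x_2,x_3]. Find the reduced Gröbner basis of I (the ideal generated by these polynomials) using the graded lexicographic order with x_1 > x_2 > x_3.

f_1 = -4x_2x_3 + 4x_1 + 5x_3 - 2, LT = x_2x_3.
f_2 = -x_2x_3 - 2x_1 - 2x_2 + 4, LT = x_2x_3.
f_3 = 9x_3^{2} + 2x_1 + 8x_2 + 2x_3 - 1, LT = x_3^{2}.

S(f_1,f_2): lcm = x_2x_3. S = -3x_1 - 2x_2 - \tfrac{5}{4}x_3 + \tfrac{9}{2}.
  reduce S modulo (f_1, f_2, f_3):
  remainder -3x_1 - 2x_2 - \tfrac{5}{4}x_3 + \tfrac{9}{2} ≠ 0; add g_4 = -3x_1 - 2x_2 - \tfrac{5}{4}x_3 + \tfrac{9}{2} to the basis.

S(f_1,f_3): lcm = x_2x_3^{2}. S = -\tfrac{2}{9}x_1x_2 - x_1x_3 - \tfrac{8}{9}x_2^{2} - \tfrac{2}{9}x_2x_3 - \tfrac{5}{4}x_3^{2} + \tfrac{1}{9}x_2 + \tfrac{1}{2}x_3.
  reduce S modulo (f_1, f_2, f_3, g_4):
  remainder -\tfrac{20}{27}x_2^{2} + \tfrac{1}{27}x_2 - \tfrac{4}{9}x_3 + \tfrac{13}{18} ≠ 0; add g_5 = -\tfrac{20}{27}x_2^{2} + \tfrac{1}{27}x_2 - \tfrac{4}{9}x_3 + \tfrac{13}{18} to the basis.

The other S-polynomials (S(f_2,f_3), S(f_1,g_4), S(f_2,g_4), S(f_3,g_4), S(f_1,g_5), S(f_2,g_5), S(f_3,g_5), S(g_4,g_5)) all reduce to 0 modulo the current basis, so we have a Gröbner basis.
Inter-reduce: drop elements whose leading term is divisible by another's, tail-reduce, and make monic.

G = {x_2^{2} - \tfrac{1}{20}x_2 + \tfrac{3}{5}x_3 - \tfrac{39}{40}, x_2x_3 + \tfrac{2}{3}x_2 - \tfrac{5}{6}x_3 - 1, x_3^{2} + \tfrac{20}{27}x_2 + \tfrac{7}{54}x_3 + \tfrac{2}{9}, x_1 + \tfrac{2}{3}x_2 + \tfrac{5}{12}x_3 - \tfrac{3}{2}}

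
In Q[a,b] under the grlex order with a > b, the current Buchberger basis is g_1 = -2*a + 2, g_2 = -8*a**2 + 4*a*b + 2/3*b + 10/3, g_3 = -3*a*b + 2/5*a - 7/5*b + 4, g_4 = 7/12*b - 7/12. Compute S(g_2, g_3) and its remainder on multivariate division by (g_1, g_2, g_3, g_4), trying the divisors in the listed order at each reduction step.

lcm(LM(g_2), LM(g_3)) = a**2*b.
S = (lcm/LT(g_2))·g_2 − (lcm/LT(g_3))·g_3 = -1/2*a*b**2 + 2/15*a**2 - 7/15*a*b - 1/12*b**2 + 4/3*a - 5/12*b.
Reduce S modulo (g_1, g_2, g_3, g_4) in that order:
  leading term a*b**2: subtract (1/4*b**2)·g_1 from -1/2*a*b**2 + 2/15*a**2 - 7/15*a*b - 1/12*b**2 + 4/3*a - 5/12*b → 2/15*a**2 - 7/15*a*b - 7/12*b**2 + 4/3*a - 5/12*b
  leading term a**2: subtract (-1/15*a)·g_1 from 2/15*a**2 - 7/15*a*b - 7/12*b**2 + 4/3*a - 5/12*b → -7/15*a*b - 7/12*b**2 + 22/15*a - 5/12*b
  leading term a*b: subtract (7/30*b)·g_1 from -7/15*a*b - 7/12*b**2 + 22/15*a - 5/12*b → -7/12*b**2 + 22/15*a - 53/60*b
  leading term b**2: subtract (-b)·g_4 from -7/12*b**2 + 22/15*a - 53/60*b → 22/15*a - 22/15*b
  leading term a: subtract (-11/15)·g_1 from 22/15*a - 22/15*b → -22/15*b + 22/15
  leading term b: subtract (-88/35)·g_4 from -22/15*b + 22/15 → 0
The remainder is 0, so this S-polynomial contributes no new basis element.

S(g_2, g_3) = -1/2*a*b**2 + 2/15*a**2 - 7/15*a*b - 1/12*b**2 + 4/3*a - 5/12*b; remainder on division = 0.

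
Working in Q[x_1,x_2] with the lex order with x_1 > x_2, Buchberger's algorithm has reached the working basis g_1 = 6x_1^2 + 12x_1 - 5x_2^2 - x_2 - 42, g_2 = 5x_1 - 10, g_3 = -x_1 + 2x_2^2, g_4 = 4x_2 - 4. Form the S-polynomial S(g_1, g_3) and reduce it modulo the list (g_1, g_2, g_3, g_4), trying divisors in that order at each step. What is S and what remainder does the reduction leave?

lcm(LM(g_1), LM(g_3)) = x_1^2.
S = (lcm/LT(g_1))·g_1 − (lcm/LT(g_3))·g_3 = 2x_1x_2^2 + 2x_1 - 5/6x_2^2 - 1/6x_2 - 7.
Reduce S modulo (g_1, g_2, g_3, g_4) in that order:
  leading term x_1x_2^2: subtract (2/5x_2^2)·g_2 from 2x_1x_2^2 + 2x_1 - 5/6x_2^2 - 1/6x_2 - 7 → 2x_1 + 19/6x_2^2 - 1/6x_2 - 7
  leading term x_1: subtract (2/5)·g_2 from 2x_1 + 19/6x_2^2 - 1/6x_2 - 7 → 19/6x_2^2 - 1/6x_2 - 3
  leading term x_2^2: subtract (19/24x_2)·g_4 from 19/6x_2^2 - 1/6x_2 - 3 → 3x_2 - 3
  leading term x_2: subtract (3/4)·g_4 from 3x_2 - 3 → 0
The remainder is 0, so this S-polynomial contributes no new basis element.
An S-polynomial is built so that the two leading terms cancel; whether anything survives reduction is exactly the Gröbner-basis criterion.

S(g_1, g_3) = 2x_1x_2^2 + 2x_1 - 5/6x_2^2 - 1/6x_2 - 7; remainder on division = 0.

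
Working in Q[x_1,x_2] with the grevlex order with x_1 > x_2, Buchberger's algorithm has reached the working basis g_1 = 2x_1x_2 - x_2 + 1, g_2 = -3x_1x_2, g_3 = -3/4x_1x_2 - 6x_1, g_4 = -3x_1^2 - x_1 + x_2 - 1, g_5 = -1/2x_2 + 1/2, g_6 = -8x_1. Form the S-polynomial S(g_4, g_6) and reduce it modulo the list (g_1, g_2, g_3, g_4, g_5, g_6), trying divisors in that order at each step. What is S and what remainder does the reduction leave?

lcm(LM(g_4), LM(g_6)) = x_1^2.
S = (lcm/LT(g_4))·g_4 − (lcm/LT(g_6))·g_6 = 1/3x_1 - 1/3x_2 + 1/3.
Reduce S modulo (g_1, g_2, g_3, g_4, g_5, g_6) in that order:
  leading term x_1: subtract (-1/24)·g_6 from 1/3x_1 - 1/3x_2 + 1/3 → -1/3x_2 + 1/3
  leading term x_2: subtract (2/3)·g_5 from -1/3x_2 + 1/3 → 0
The remainder is 0, so this S-polynomial contributes no new basis element.

S(g_4, g_6) = 1/3x_1 - 1/3x_2 + 1/3; remainder on division = 0.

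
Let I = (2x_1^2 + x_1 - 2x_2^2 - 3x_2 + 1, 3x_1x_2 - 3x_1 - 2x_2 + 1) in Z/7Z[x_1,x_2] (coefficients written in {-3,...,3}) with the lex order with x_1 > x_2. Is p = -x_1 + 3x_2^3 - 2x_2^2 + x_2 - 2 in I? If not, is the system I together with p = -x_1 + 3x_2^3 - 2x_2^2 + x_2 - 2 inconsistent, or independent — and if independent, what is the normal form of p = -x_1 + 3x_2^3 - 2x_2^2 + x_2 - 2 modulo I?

First compute the reduced Gröbner basis of I by Buchberger's algorithm.
f_1 = 2x_1^2 + x_1 - 2x_2^2 - 3x_2 + 1, LT = x_1^2.
f_2 = 3x_1x_2 - 3x_1 - 2x_2 + 1, LT = x_1x_2.

S(f_1,f_2): lcm = x_1^2x_2. S = x_1^2 + 2x_1 - x_2^3 + 2x_2^2 - 3x_2.
  reduce S modulo (f_1, f_2):
  remainder -2x_1 - x_2^3 + 3x_2^2 + 2x_2 + 3 ≠ 0; add h_3 = -2x_1 - x_2^3 + 3x_2^2 + 2x_2 + 3 to the basis.

S(f_2,h_3): lcm = x_1x_2. S = -x_1 + 3x_2^4 - 2x_2^3 + x_2^2 + 2x_2 - 2.
  reduce S modulo (f_1, f_2, h_3):
  remainder 3x_2^4 + 2x_2^3 + 3x_2^2 + x_2 ≠ 0; add h_4 = 3x_2^4 + 2x_2^3 + 3x_2^2 + x_2 to the basis.

The other S-polynomials (S(f_1,h_3), S(f_1,h_4), S(f_2,h_4), S(h_3,h_4)) all reduce to 0 modulo the current basis, so we have a Gröbner basis.
Inter-reduce: drop elements whose leading term is divisible by another's, tail-reduce, and make monic.
Reduced Gröbner basis: {x_1 - 3x_2^3 + 2x_2^2 - x_2 + 2, x_2^4 + 3x_2^3 + x_2^2 - 2x_2}.
Label its elements g_1 = x_1 - 3x_2^3 + 2x_2^2 - x_2 + 2, g_2 = x_2^4 + 3x_2^3 + x_2^2 - 2x_2.

Reduce p = -x_1 + 3x_2^3 - 2x_2^2 + x_2 - 2 modulo G:
  leading term x_1: subtract (-1)·g_1 from -x_1 + 3x_2^3 - 2x_2^2 + x_2 - 2 → 0
  normal form = 0.
Since the normal form is 0, p ∈ I.

Ideal membership is decidable via reduction modulo a Gröbner basis.

-x_1 + 3x_2^3 - 2x_2^2 + x_2 - 2 lies in I (it reduces to 0).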